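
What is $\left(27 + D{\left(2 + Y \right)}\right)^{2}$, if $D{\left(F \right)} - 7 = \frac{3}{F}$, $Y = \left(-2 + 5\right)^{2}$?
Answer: $\frac{142129}{121} \approx 1174.6$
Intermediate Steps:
$Y = 9$ ($Y = 3^{2} = 9$)
$D{\left(F \right)} = 7 + \frac{3}{F}$
$\left(27 + D{\left(2 + Y \right)}\right)^{2} = \left(27 + \left(7 + \frac{3}{2 + 9}\right)\right)^{2} = \left(27 + \left(7 + \frac{3}{11}\right)\right)^{2} = \left(27 + \frac{80}{11}\right)^{2} = \left(\frac{377}{11}\right)^{2} = \frac{142129}{121}$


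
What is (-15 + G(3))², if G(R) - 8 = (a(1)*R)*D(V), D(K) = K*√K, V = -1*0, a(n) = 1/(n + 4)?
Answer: 49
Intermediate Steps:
a(n) = 1/(4 + n)
V = 0
D(K) = K^(3/2)
G(R) = 8 (G(R) = 8 + (R/(4 + 1))*0^(3/2) = 8 + (R/5)*0 = 8 + 0 = 8)
(-15 + G(3))² = (-15 + 8)² = (-7)² = 49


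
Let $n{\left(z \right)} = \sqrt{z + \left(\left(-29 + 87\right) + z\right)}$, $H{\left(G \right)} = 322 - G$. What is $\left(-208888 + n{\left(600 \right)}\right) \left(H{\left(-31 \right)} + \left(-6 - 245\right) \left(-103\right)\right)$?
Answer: $-5474118928 + 26206 \sqrt{1258} \approx -5.4732 \cdot 10^{9}$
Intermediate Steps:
$n{\left(z \right)} = \sqrt{58 + 2 z}$ ($n{\left(z \right)} = \sqrt{z + \left(58 + z\right)} = \sqrt{58 + 2 z}$)
$\left(-208888 + n{\left(600 \right)}\right) \left(H{\left(-31 \right)} + \left(-6 - 245\right) \left(-103\right)\right) = \left(-208888 + \sqrt{58 + 2 \cdot 600}\right) \left(\left(322 - -31\right) + \left(-6 - 245\right) \left(-103\right)\right) = \left(-208888 + \sqrt{58 + 1200}\right) \left(\left(322 + 31\right) - -25853\right) = \left(-208888 + \sqrt{1258}\right) \left(353 + 25853\right) = \left(-208888 + \sqrt{1258}\right) 26206 = -5474118928 + 26206 \sqrt{1258}$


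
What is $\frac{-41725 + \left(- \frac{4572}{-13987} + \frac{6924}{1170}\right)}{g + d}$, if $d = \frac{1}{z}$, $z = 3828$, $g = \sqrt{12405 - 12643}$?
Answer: $- \frac{145191503293012}{3170726241350915} + \frac{555793074605649936 i \sqrt{238}}{3170726241350915} \approx -0.045791 + 2704.2 i$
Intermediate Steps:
$g = i \sqrt{238}$ ($g = \sqrt{-238} = i \sqrt{238} \approx 15.427 i$)
$d = \frac{1}{3828} \approx 0.00026123$
$\frac{-41725 + \left(- \frac{4572}{-13987} + \frac{6924}{1170}\right)}{g + d} = \frac{-41725 + \left(- \frac{4572}{-13987} + \frac{6924}{1170}\right)}{i \sqrt{238} + \frac{1}{3828}} = \frac{-41725 + \left(\left(-4572\right) \left(- \frac{1}{13987}\right) + 6924 \cdot \frac{1}{1170}\right)}{\frac{1}{3828} + i \sqrt{238}} = \frac{-41725 + \left(\frac{4572}{13987} + \frac{1154}{195}\right)}{\frac{1}{3828} + i \sqrt{238}} = \frac{-41725 + \frac{17032538}{2727465}}{\frac{1}{3828} + i \sqrt{238}} = - \frac{113786444587}{2727465 \left(\frac{1}{3828} + i \sqrt{238}\right)}$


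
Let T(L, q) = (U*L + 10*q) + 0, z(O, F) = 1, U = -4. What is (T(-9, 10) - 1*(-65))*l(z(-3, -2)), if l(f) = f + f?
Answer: 402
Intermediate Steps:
l(f) = 2*f
T(L, q) = -4*L + 10*q (T(L, q) = (-4*L + 10*q) + 0 = -4*L + 10*q)
(T(-9, 10) - 1*(-65))*l(z(-3, -2)) = ((-4*(-9) + 10*10) - 1*(-65))*(2*1) = ((36 + 100) + 65)*2 = (136 + 65)*2 = 201*2 = 402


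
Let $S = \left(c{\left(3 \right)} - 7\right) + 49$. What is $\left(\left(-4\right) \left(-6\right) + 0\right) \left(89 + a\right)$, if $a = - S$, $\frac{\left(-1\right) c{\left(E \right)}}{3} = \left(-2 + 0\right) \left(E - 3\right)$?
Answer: $1128$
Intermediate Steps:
$c{\left(E \right)} = -18 + 6 E$ ($c{\left(E \right)} = - 3 \left(-2 + 0\right) \left(E - 3\right) = - 3 \left(- 2 \left(-3 + E\right)\right) = - 3 \left(6 - 2 E\right) = -18 + 6 E$)
$S = 42$ ($S = \left(\left(-18 + 6 \cdot 3\right) - 7\right) + 49 = \left(\left(-18 + 18\right) - 7\right) + 49 = \left(0 - 7\right) + 49 = -7 + 49 = 42$)
$a = -42$ ($a = \left(-1\right) 42 = -42$)
$\left(\left(-4\right) \left(-6\right) + 0\right) \left(89 + a\right) = \left(\left(-4\right) \left(-6\right) + 0\right) \left(89 - 42\right) = \left(24 + 0\right) 47 = 24 \cdot 47 = 1128$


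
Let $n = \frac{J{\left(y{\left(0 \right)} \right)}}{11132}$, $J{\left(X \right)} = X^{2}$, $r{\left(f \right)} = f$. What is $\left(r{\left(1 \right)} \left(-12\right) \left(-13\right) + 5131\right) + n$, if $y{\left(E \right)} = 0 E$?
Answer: $5287$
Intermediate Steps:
$y{\left(E \right)} = 0$
$n = 0$ ($n = \frac{0^{2}}{11132} = 0 \cdot \frac{1}{11132} = 0$)
$\left(r{\left(1 \right)} \left(-12\right) \left(-13\right) + 5131\right) + n = \left(1 \left(-12\right) \left(-13\right) + 5131\right) + 0 = \left(\left(-12\right) \left(-13\right) + 5131\right) + 0 = \left(156 + 5131\right) + 0 = 5287 + 0 = 5287$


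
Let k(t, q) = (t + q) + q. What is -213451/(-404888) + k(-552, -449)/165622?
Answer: 17382546961/33529180168 ≈ 0.51843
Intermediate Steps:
k(t, q) = t + 2*q (k(t, q) = (q + t) + q = t + 2*q)
-213451/(-404888) + k(-552, -449)/165622 = -213451/(-404888) + (-552 + 2*(-449))/165622 = -213451*(-1/404888) + (-552 - 898)*(1/165622) = 213451/404888 - 1450*1/165622 = 213451/404888 - 725/82811 = 17382546961/33529180168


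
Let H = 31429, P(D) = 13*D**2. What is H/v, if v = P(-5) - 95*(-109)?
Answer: 31429/10680 ≈ 2.9428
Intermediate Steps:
v = 10680 (v = 13*(-5)**2 - 95*(-109) = 13*25 + 10355 = 325 + 10355 = 10680)
H/v = 31429/10680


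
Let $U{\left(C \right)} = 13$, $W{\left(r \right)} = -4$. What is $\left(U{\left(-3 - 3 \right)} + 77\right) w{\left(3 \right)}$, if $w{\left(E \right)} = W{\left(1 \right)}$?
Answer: $-360$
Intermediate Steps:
$w{\left(E \right)} = -4$
$\left(U{\left(-3 - 3 \right)} + 77\right) w{\left(3 \right)} = \left(13 + 77\right) \left(-4\right) = 90 \left(-4\right) = -360$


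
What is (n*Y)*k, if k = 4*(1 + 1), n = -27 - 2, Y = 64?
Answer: -14848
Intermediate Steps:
n = -29
k = 8 (k = 4*2 = 8)
(n*Y)*k = -29*64*8 = -1856*8 = -14848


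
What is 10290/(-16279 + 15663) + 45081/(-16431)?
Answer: -4686783/240988 ≈ -19.448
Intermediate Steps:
10290/(-16279 + 15663) + 45081/(-16431) = 10290/(-616) + 45081*(-1/16431) = 10290*(-1/616) - 15027/5477 = -735/44 - 15027/5477 = -4686783/240988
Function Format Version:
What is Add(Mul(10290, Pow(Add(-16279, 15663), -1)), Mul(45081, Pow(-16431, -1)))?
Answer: Rational(-4686783, 240988) ≈ -19.448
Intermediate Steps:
Add(Mul(10290, Pow(Add(-16279, 15663), -1)), Mul(45081, Pow(-16431, -1))) = Add(Mul(10290, Pow(-616, -1)), Mul(45081, Rational(-1, 16431))) = Add(Mul(10290, Rational(-1, 616)), Rational(-15027, 5477)) = Add(Rational(-735, 44), Rational(-15027, 5477)) = Rational(-4686783, 240988)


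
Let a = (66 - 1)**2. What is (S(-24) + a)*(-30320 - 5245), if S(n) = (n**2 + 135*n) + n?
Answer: -54663405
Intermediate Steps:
S(n) = n**2 + 136*n
a = 4225 (a = 65**2 = 4225)
(S(-24) + a)*(-30320 - 5245) = (-24*(136 - 24) + 4225)*(-30320 - 5245) = (-24*112 + 4225)*(-35565) = (-2688 + 4225)*(-35565) = 1537*(-35565) = -54663405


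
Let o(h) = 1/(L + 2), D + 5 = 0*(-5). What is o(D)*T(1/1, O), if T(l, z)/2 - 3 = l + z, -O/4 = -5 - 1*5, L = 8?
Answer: 44/5 ≈ 8.8000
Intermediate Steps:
D = -5 (D = -5 + 0*(-5) = -5 + 0 = -5)
o(h) = 1/10 (o(h) = 1/(8 + 2) = 1/10)
O = 40 (O = -4*(-5 - 1*5) = -4*(-5 - 5) = -4*(-10) = 40)
T(l, z) = 6 + 2*l + 2*z (T(l, z) = 6 + 2*(l + z) = 6 + (2*l + 2*z) = 6 + 2*l + 2*z)
o(D)*T(1/1, O) = (6 + 2/1 + 2*40)/10 = (6 + 2*1 + 80)/10 = (6 + 2 + 80)/10 = (1/10)*88 = 44/5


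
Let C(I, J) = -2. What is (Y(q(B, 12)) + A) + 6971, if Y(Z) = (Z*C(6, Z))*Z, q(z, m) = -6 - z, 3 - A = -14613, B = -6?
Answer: 21587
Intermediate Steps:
A = 14616 (A = 3 - 1*(-14613) = 3 + 14613 = 14616)
Y(Z) = -2*Z**2 (Y(Z) = (Z*(-2))*Z = (-2*Z)*Z = -2*Z**2)
(Y(q(B, 12)) + A) + 6971 = (-2*(-6 - 1*(-6))**2 + 14616) + 6971 = (-2*(-6 + 6)**2 + 14616) + 6971 = (-2*0**2 + 14616) + 6971 = (-2*0 + 14616) + 6971 = (0 + 14616) + 6971 = 14616 + 6971 = 21587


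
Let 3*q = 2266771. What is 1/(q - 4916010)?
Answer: -3/12481259 ≈ -2.4036e-7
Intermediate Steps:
q = 2266771/3 (q = (⅓)*2266771 = 2266771/3 ≈ 7.5559e+5)
1/(q - 4916010) = 1/(2266771/3 - 4916010) = 1/(-12481259/3) = -3/12481259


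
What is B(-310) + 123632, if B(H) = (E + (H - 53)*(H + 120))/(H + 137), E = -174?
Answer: 21319540/173 ≈ 1.2323e+5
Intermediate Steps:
B(H) = (-174 + (-53 + H)*(120 + H))/(137 + H) (B(H) = (-174 + (H - 53)*(H + 120))/(H + 137) = (-174 + (-53 + H)*(120 + H))/(137 + H))
B(-310) + 123632 = (-6534 + (-310)**2 + 67*(-310))/(137 - 310) + 123632 = (-6534 + 96100 - 20770)/(-173) + 123632 = -1/173*68796 + 123632 = -68796/173 + 123632 = 21319540/173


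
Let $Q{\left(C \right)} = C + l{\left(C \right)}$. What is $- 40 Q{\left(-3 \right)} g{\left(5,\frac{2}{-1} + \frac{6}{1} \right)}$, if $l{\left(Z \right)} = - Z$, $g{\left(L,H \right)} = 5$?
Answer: $0$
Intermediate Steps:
$Q{\left(C \right)} = 0$ ($Q{\left(C \right)} = C - C = 0$)
$- 40 Q{\left(-3 \right)} g{\left(5,\frac{2}{-1} + \frac{6}{1} \right)} = \left(-40\right) 0 \cdot 5 = 0 \cdot 5 = 0$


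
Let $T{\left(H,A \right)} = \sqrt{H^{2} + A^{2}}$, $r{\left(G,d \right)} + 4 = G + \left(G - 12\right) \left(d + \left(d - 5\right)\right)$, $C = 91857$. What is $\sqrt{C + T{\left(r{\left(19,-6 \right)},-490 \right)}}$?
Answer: $\sqrt{91857 + 2 \sqrt{62729}} \approx 303.9$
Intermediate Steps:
$r{\left(G,d \right)} = -4 + G + \left(-12 + G\right) \left(-5 + 2 d\right)$ ($r{\left(G,d \right)} = -4 + \left(G + \left(G - 12\right) \left(d + \left(d - 5\right)\right)\right) = -4 + \left(G + \left(-12 + G\right) \left(d + \left(-5 + d\right)\right)\right) = -4 + \left(G + \left(-12 + G\right) \left(-5 + 2 d\right)\right) = -4 + G + \left(-12 + G\right) \left(-5 + 2 d\right)$)
$T{\left(H,A \right)} = \sqrt{A^{2} + H^{2}}$
$\sqrt{C + T{\left(r{\left(19,-6 \right)},-490 \right)}} = \sqrt{91857 + \sqrt{\left(-490\right)^{2} + \left(56 - -144 - 76 + 2 \cdot 19 \left(-6\right)\right)^{2}}} = \sqrt{91857 + \sqrt{240100 + \left(56 + 144 - 76 - 228\right)^{2}}} = \sqrt{91857 + \sqrt{240100 + \left(-104\right)^{2}}} = \sqrt{91857 + \sqrt{240100 + 10816}} = \sqrt{91857 + \sqrt{250916}} = \sqrt{91857 + 2 \sqrt{62729}}$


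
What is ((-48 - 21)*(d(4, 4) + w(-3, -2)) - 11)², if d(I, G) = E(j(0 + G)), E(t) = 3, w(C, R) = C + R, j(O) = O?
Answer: 16129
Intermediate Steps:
d(I, G) = 3
((-48 - 21)*(d(4, 4) + w(-3, -2)) - 11)² = ((-48 - 21)*(3 + (-3 - 2)) - 11)² = (-69*(3 - 5) - 11)² = (-69*(-2) - 11)² = (138 - 11)² = 127² = 16129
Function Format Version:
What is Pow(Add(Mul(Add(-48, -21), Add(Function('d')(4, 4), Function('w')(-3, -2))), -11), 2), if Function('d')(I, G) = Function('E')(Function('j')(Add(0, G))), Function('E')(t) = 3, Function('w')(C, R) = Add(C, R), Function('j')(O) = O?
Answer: 16129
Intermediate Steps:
Function('d')(I, G) = 3
Pow(Add(Mul(Add(-48, -21), Add(Function('d')(4, 4), Function('w')(-3, -2))), -11), 2) = Pow(Add(Mul(Add(-48, -21), Add(3, Add(-3, -2))), -11), 2) = Pow(Add(Mul(-69, Add(3, -5)), -11), 2) = Pow(Add(Mul(-69, -2), -11), 2) = Pow(Add(138, -11), 2) = Pow(127, 2) = 16129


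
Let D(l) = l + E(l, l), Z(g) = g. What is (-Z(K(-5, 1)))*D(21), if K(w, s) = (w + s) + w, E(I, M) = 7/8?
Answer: 1575/8 ≈ 196.88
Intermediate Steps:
E(I, M) = 7/8 (E(I, M) = 7*(⅛) = 7/8)
K(w, s) = s + 2*w (K(w, s) = (s + w) + w = s + 2*w)
D(l) = 7/8 + l (D(l) = l + 7/8 = 7/8 + l)
(-Z(K(-5, 1)))*D(21) = (-(1 + 2*(-5)))*(7/8 + 21) = -(1 - 10)*(175/8) = -1*(-9)*(175/8) = 9*(175/8) = 1575/8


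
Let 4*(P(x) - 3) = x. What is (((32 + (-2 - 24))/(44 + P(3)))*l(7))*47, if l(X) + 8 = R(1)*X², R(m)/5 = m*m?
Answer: 267336/191 ≈ 1399.7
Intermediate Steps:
P(x) = 3 + x/4
R(m) = 5*m² (R(m) = 5*(m*m) = 5*m²)
l(X) = -8 + 5*X² (l(X) = -8 + (5*1²)*X² = -8 + (5*1)*X² = -8 + 5*X²)
(((32 + (-2 - 24))/(44 + P(3)))*l(7))*47 = (((32 + (-2 - 24))/(44 + (3 + (¼)*3)))*(-8 + 5*7²))*47 = (((32 - 26)/(44 + (3 + ¾)))*(-8 + 5*49))*47 = ((6/(44 + 15/4))*(-8 + 245))*47 = ((6/(191/4))*237)*47 = ((6*(4/191))*237)*47 = ((24/191)*237)*47 = (5688/191)*47 = 267336/191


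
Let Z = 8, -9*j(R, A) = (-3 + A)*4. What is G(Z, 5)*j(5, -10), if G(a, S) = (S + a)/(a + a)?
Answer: 169/36 ≈ 4.6944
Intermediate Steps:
j(R, A) = 4/3 - 4*A/9 (j(R, A) = -(-3 + A)*4/9 = -(-12 + 4*A)/9 = 4/3 - 4*A/9)
G(a, S) = (S + a)/(2*a) (G(a, S) = (S + a)/((2*a)) = (S + a)*(1/(2*a)) = (S + a)/(2*a))
G(Z, 5)*j(5, -10) = ((1/2)*(5 + 8)/8)*(4/3 - 4/9*(-10)) = ((1/2)*(1/8)*13)*(4/3 + 40/9) = (13/16)*(52/9) = 169/36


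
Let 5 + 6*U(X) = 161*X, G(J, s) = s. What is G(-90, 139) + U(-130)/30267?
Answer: 25221743/181602 ≈ 138.88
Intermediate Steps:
U(X) = -5/6 + 161*X/6 (U(X) = -5/6 + (161*X)/6 = -5/6 + 161*X/6)
G(-90, 139) + U(-130)/30267 = 139 + (-5/6 + (161/6)*(-130))/30267 = 139 + (-5/6 - 10465/3)*(1/30267) = 139 - 20935/6*1/30267 = 139 - 20935/181602 = 25221743/181602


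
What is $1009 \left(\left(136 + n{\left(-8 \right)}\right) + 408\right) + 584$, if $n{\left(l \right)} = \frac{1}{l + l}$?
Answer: $\frac{8790671}{16} \approx 5.4942 \cdot 10^{5}$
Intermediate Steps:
$n{\left(l \right)} = \frac{1}{2 l}$
$1009 \left(\left(136 + n{\left(-8 \right)}\right) + 408\right) + 584 = 1009 \left(\left(136 + \frac{1}{2 \left(-8\right)}\right) + 408\right) + 584 = 1009 \left(\left(136 + \frac{1}{2} \left(- \frac{1}{8}\right)\right) + 408\right) + 584 = 1009 \left(\left(136 - \frac{1}{16}\right) + 408\right) + 584 = 1009 \left(\frac{2175}{16} + 408\right) + 584 = 1009 \cdot \frac{8703}{16} + 584 = \frac{8781327}{16} + 584 = \frac{8790671}{16}$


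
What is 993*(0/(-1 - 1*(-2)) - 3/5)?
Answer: -2979/5 ≈ -595.80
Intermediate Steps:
993*(0/(-1 - 1*(-2)) - 3/5) = 993*(0/(-1 + 2) - 3*1/5) = 993*(0/1 - 3/5) = 993*(0*1 - 3/5) = 993*(0 - 3/5) = 993*(-3/5) = -2979/5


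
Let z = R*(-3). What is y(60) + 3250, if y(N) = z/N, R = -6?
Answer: 32503/10 ≈ 3250.3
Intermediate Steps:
z = 18 (z = -6*(-3) = 18)
y(N) = 18/N
y(60) + 3250 = 18/60 + 3250 = 18*(1/60) + 3250 = 3/10 + 3250 = 32503/10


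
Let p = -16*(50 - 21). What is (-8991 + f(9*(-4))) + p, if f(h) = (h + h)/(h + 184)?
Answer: -349853/37 ≈ -9455.5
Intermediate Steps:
f(h) = 2*h/(184 + h) (f(h) = (2*h)/(184 + h) = 2*h/(184 + h))
p = -464 (p = -16*29 = -464)
(-8991 + f(9*(-4))) + p = (-8991 + 2*(9*(-4))/(184 + 9*(-4))) - 464 = (-8991 + 2*(-36)/(184 - 36)) - 464 = (-8991 + 2*(-36)/148) - 464 = (-8991 + 2*(-36)*(1/148)) - 464 = (-8991 - 18/37) - 464 = -332685/37 - 464 = -349853/37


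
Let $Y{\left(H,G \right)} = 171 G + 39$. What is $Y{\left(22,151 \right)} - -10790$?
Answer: $36650$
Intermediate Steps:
$Y{\left(H,G \right)} = 39 + 171 G$
$Y{\left(22,151 \right)} - -10790 = \left(39 + 171 \cdot 151\right) - -10790 = \left(39 + 25821\right) + 10790 = 25860 + 10790 = 36650$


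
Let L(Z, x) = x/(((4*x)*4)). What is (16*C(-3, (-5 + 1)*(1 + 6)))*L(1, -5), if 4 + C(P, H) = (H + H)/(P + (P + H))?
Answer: -40/17 ≈ -2.3529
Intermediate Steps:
L(Z, x) = 1/16 (L(Z, x) = x/((16*x)) = x*(1/(16*x)) = 1/16)
C(P, H) = -4 + 2*H/(H + 2*P) (C(P, H) = -4 + (H + H)/(P + (P + H)) = -4 + (2*H)/(P + (H + P)) = -4 + (2*H)/(H + 2*P) = -4 + 2*H/(H + 2*P))
(16*C(-3, (-5 + 1)*(1 + 6)))*L(1, -5) = (16*(2*(-(-5 + 1)*(1 + 6) - 4*(-3))/((-5 + 1)*(1 + 6) + 2*(-3))))*(1/16) = (16*(2*(-(-4)*7 + 12)/(-4*7 - 6)))*(1/16) = (16*(2*(-1*(-28) + 12)/(-28 - 6)))*(1/16) = (16*(2*(28 + 12)/(-34)))*(1/16) = (16*(2*(-1/34)*40))*(1/16) = (16*(-40/17))*(1/16) = -640/17*1/16 = -40/17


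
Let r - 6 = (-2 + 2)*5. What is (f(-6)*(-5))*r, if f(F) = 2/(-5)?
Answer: 12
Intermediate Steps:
r = 6 (r = 6 + (-2 + 2)*5 = 6 + 0*5 = 6 + 0 = 6)
f(F) = -⅖ (f(F) = 2*(-⅕) = -⅖)
(f(-6)*(-5))*r = -⅖*(-5)*6 = 2*6 = 12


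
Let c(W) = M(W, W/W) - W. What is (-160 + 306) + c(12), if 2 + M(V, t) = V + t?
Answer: 145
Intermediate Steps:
M(V, t) = -2 + V + t (M(V, t) = -2 + (V + t) = -2 + V + t)
c(W) = -1 (c(W) = (-2 + W + W/W) - W = (-2 + W + 1) - W = (-1 + W) - W = -1)
(-160 + 306) + c(12) = (-160 + 306) - 1 = 146 - 1 = 145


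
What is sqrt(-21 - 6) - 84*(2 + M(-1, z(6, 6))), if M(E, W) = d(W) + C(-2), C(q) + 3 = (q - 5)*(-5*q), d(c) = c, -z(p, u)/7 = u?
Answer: 9492 + 3*I*sqrt(3) ≈ 9492.0 + 5.1962*I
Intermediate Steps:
z(p, u) = -7*u
C(q) = -3 - 5*q*(-5 + q) (C(q) = -3 + (q - 5)*(-5*q) = -3 + (-5 + q)*(-5*q) = -3 - 5*q*(-5 + q))
M(E, W) = -73 + W (M(E, W) = W + (-3 - 5*(-2)**2 + 25*(-2)) = W + (-3 - 5*4 - 50) = W + (-3 - 20 - 50) = W - 73 = -73 + W)
sqrt(-21 - 6) - 84*(2 + M(-1, z(6, 6))) = sqrt(-21 - 6) - 84*(2 + (-73 - 7*6)) = sqrt(-27) - 84*(2 + (-73 - 42)) = 3*I*sqrt(3) - 84*(2 - 115) = 3*I*sqrt(3) - 84*(-113) = 3*I*sqrt(3) + 9492 = 9492 + 3*I*sqrt(3)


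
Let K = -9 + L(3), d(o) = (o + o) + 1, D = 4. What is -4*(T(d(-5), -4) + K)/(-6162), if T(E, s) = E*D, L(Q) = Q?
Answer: -28/1027 ≈ -0.027264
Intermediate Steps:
d(o) = 1 + 2*o (d(o) = 2*o + 1 = 1 + 2*o)
K = -6 (K = -9 + 3 = -6)
T(E, s) = 4*E (T(E, s) = E*4 = 4*E)
-4*(T(d(-5), -4) + K)/(-6162) = -4*(4*(1 + 2*(-5)) - 6)/(-6162) = -4*(4*(1 - 10) - 6)*(-1/6162) = -4*(4*(-9) - 6)*(-1/6162) = -4*(-36 - 6)*(-1/6162) = -4*(-42)*(-1/6162) = 168*(-1/6162) = -28/1027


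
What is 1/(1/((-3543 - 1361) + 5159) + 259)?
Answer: 255/66046 ≈ 0.0038609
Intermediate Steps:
1/(1/((-3543 - 1361) + 5159) + 259) = 1/(1/(-4904 + 5159) + 259) = 1/(1/255 + 259) = 1/(66046/255) = 255/66046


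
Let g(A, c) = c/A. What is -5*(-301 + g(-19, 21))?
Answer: 28700/19 ≈ 1510.5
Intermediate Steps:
-5*(-301 + g(-19, 21)) = -5*(-301 + 21/(-19)) = -5*(-301 + 21*(-1/19)) = -5*(-301 - 21/19) = -5*(-5740/19) = 28700/19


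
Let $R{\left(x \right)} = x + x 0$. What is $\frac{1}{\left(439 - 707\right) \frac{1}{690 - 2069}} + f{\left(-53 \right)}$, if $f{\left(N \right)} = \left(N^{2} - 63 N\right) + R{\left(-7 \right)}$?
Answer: $\frac{1647167}{268} \approx 6146.1$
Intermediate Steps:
$R{\left(x \right)} = x$ ($R{\left(x \right)} = x + 0 = x$)
$f{\left(N \right)} = -7 + N^{2} - 63 N$ ($f{\left(N \right)} = \left(N^{2} - 63 N\right) - 7 = -7 + N^{2} - 63 N$)
$\frac{1}{\left(439 - 707\right) \frac{1}{690 - 2069}} + f{\left(-53 \right)} = \frac{1}{\left(439 - 707\right) \frac{1}{690 - 2069}} - \left(-3332 - 2809\right) = \frac{1}{\left(-268\right) \frac{1}{-1379}} + \left(-7 + 2809 + 3339\right) = \frac{1}{\left(-268\right) \left(- \frac{1}{1379}\right)} + 6141 = \frac{1}{\frac{268}{1379}} + 6141 = \frac{1379}{268} + 6141 = \frac{1647167}{268}$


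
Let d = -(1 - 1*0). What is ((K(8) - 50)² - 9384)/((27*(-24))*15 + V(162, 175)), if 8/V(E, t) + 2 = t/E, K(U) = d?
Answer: 336889/483192 ≈ 0.69722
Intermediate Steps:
d = -1 (d = -(1 + 0) = -1*1 = -1)
K(U) = -1
V(E, t) = 8/(-2 + t/E)
((K(8) - 50)² - 9384)/((27*(-24))*15 + V(162, 175)) = ((-1 - 50)² - 9384)/((27*(-24))*15 + 8*162/(175 - 2*162)) = ((-51)² - 9384)/(-648*15 + 8*162/(175 - 324)) = (2601 - 9384)/(-9720 + 8*162/(-149)) = -6783/(-9720 + 8*162*(-1/149)) = -6783/(-9720 - 1296/149) = -6783/(-1449576/149) = -6783*(-149/1449576) = 336889/483192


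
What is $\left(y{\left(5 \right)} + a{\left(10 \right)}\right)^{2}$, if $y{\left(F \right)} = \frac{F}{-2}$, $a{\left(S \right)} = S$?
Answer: $\frac{225}{4} \approx 56.25$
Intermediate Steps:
$y{\left(F \right)} = - \frac{F}{2}$ ($y{\left(F \right)} = F \left(- \frac{1}{2}\right) = - \frac{F}{2}$)
$\left(y{\left(5 \right)} + a{\left(10 \right)}\right)^{2} = \left(\left(- \frac{1}{2}\right) 5 + 10\right)^{2} = \left(- \frac{5}{2} + 10\right)^{2} = \left(\frac{15}{2}\right)^{2} = \frac{225}{4}$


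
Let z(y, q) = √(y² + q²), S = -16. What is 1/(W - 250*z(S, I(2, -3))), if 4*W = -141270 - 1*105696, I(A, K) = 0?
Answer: -2/131483 ≈ -1.5211e-5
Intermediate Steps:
W = -123483/2 (W = (-141270 - 1*105696)/4 = (-141270 - 105696)/4 = (¼)*(-246966) = -123483/2 ≈ -61742.)
z(y, q) = √(q² + y²)
1/(W - 250*z(S, I(2, -3))) = 1/(-123483/2 - 250*√(0² + (-16)²)) = 1/(-123483/2 - 250*√(0 + 256)) = 1/(-123483/2 - 250*√256) = 1/(-123483/2 - 250*16) = 1/(-123483/2 - 1*4000) = 1/(-123483/2 - 4000) = 1/(-131483/2) = -2/131483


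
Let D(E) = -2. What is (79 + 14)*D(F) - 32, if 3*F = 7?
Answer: -218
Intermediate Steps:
F = 7/3 (F = (1/3)*7 = 7/3 ≈ 2.3333)
(79 + 14)*D(F) - 32 = (79 + 14)*(-2) - 32 = 93*(-2) - 32 = -186 - 32 = -218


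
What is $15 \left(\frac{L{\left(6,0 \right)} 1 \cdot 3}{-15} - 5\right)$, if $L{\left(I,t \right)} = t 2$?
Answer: $-75$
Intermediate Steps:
$L{\left(I,t \right)} = 2 t$
$15 \left(\frac{L{\left(6,0 \right)} 1 \cdot 3}{-15} - 5\right) = 15 \left(\frac{2 \cdot 0 \cdot 1 \cdot 3}{-15} - 5\right) = 15 \left(0 \cdot 1 \cdot 3 \left(- \frac{1}{15}\right) - 5\right) = 15 \left(0 \cdot 3 \left(- \frac{1}{15}\right) - 5\right) = 15 \left(0 \left(- \frac{1}{15}\right) - 5\right) = 15 \left(0 - 5\right) = 15 \left(-5\right) = -75$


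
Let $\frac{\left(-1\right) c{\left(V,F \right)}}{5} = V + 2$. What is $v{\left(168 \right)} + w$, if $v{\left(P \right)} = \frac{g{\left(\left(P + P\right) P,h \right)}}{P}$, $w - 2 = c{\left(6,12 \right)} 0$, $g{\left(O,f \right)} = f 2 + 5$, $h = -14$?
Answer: $\frac{313}{168} \approx 1.8631$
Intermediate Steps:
$c{\left(V,F \right)} = -10 - 5 V$ ($c{\left(V,F \right)} = - 5 \left(V + 2\right) = - 5 \left(2 + V\right) = -10 - 5 V$)
$g{\left(O,f \right)} = 5 + 2 f$ ($g{\left(O,f \right)} = 2 f + 5 = 5 + 2 f$)
$w = 2$ ($w = 2 + \left(-10 - 30\right) 0 = 2 - 0 = 2 + 0 = 2$)
$v{\left(P \right)} = - \frac{23}{P}$ ($v{\left(P \right)} = \frac{5 + 2 \left(-14\right)}{P} = \frac{5 - 28}{P} = - \frac{23}{P}$)
$v{\left(168 \right)} + w = - \frac{23}{168} + 2 = \frac{313}{168}$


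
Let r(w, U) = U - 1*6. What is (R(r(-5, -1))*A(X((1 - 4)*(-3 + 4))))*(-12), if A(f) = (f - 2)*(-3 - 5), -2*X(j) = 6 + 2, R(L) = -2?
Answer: 1152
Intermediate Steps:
r(w, U) = -6 + U (r(w, U) = U - 6 = -6 + U)
X(j) = -4 (X(j) = -(6 + 2)/2 = -½*8 = -4)
A(f) = 16 - 8*f (A(f) = (-2 + f)*(-8) = 16 - 8*f)
(R(r(-5, -1))*A(X((1 - 4)*(-3 + 4))))*(-12) = -2*(16 - 8*(-4))*(-12) = -2*(16 + 32)*(-12) = -2*48*(-12) = -96*(-12) = 1152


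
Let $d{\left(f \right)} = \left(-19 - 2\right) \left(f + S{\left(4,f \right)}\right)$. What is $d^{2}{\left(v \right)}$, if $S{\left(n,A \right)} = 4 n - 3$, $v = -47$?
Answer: $509796$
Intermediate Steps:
$S{\left(n,A \right)} = -3 + 4 n$
$d{\left(f \right)} = -273 - 21 f$ ($d{\left(f \right)} = \left(-19 - 2\right) \left(f + \left(-3 + 4 \cdot 4\right)\right) = - 21 \left(f + \left(-3 + 16\right)\right) = - 21 \left(f + 13\right) = - 21 \left(13 + f\right) = -273 - 21 f$)
$d^{2}{\left(v \right)} = \left(-273 - -987\right)^{2} = \left(-273 + 987\right)^{2} = 714^{2} = 509796$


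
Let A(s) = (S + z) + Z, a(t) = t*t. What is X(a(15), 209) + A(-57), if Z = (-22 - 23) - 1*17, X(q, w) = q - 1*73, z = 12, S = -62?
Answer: 40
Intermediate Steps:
a(t) = t²
X(q, w) = -73 + q (X(q, w) = q - 73 = -73 + q)
Z = -62 (Z = -45 - 17 = -62)
A(s) = -112 (A(s) = (-62 + 12) - 62 = -50 - 62 = -112)
X(a(15), 209) + A(-57) = (-73 + 15²) - 112 = (-73 + 225) - 112 = 152 - 112 = 40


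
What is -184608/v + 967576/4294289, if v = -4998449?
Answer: 5629139393336/21464784557761 ≈ 0.26225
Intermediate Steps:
-184608/v + 967576/4294289 = -184608/(-4998449) + 967576/4294289 = -184608*(-1/4998449) + 967576*(1/4294289) = 184608/4998449 + 967576/4294289 = 5629139393336/21464784557761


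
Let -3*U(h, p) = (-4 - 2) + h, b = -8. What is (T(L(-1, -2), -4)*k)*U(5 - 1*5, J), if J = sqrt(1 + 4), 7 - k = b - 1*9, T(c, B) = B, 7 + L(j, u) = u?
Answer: -192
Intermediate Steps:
L(j, u) = -7 + u
k = 24 (k = 7 - (-8 - 1*9) = 7 - (-8 - 9) = 7 - 1*(-17) = 7 + 17 = 24)
J = sqrt(5) ≈ 2.2361
U(h, p) = 2 - h/3 (U(h, p) = -((-4 - 2) + h)/3 = -(-6 + h)/3 = 2 - h/3)
(T(L(-1, -2), -4)*k)*U(5 - 1*5, J) = (-4*24)*(2 - (5 - 1*5)/3) = -96*(2 - (5 - 5)/3) = -96*(2 - 1/3*0) = -96*(2 + 0) = -96*2 = -192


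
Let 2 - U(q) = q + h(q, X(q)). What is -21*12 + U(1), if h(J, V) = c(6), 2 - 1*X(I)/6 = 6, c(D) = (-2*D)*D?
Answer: -179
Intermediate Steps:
c(D) = -2*D²
X(I) = -24 (X(I) = 12 - 6*6 = 12 - 36 = -24)
h(J, V) = -72 (h(J, V) = -2*6² = -2*36 = -72)
U(q) = 74 - q (U(q) = 2 - (q - 72) = 2 - (-72 + q) = 2 + (72 - q) = 74 - q)
-21*12 + U(1) = -21*12 + (74 - 1*1) = -252 + (74 - 1) = -252 + 73 = -179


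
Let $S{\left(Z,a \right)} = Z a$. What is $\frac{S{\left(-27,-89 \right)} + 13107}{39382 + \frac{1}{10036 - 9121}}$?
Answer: $\frac{14191650}{36034531} \approx 0.39383$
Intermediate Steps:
$\frac{S{\left(-27,-89 \right)} + 13107}{39382 + \frac{1}{10036 - 9121}} = \frac{\left(-27\right) \left(-89\right) + 13107}{39382 + \frac{1}{10036 - 9121}} = \frac{2403 + 13107}{39382 + \frac{1}{915}} = \frac{15510}{39382 + \frac{1}{915}} = \frac{15510}{\frac{36034531}{915}} = 15510 \cdot \frac{915}{36034531} = \frac{14191650}{36034531}$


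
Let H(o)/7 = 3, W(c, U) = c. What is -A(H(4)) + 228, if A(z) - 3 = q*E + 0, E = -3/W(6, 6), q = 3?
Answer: 453/2 ≈ 226.50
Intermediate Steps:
H(o) = 21 (H(o) = 7*3 = 21)
E = -1/2 (E = -3/6 = -3*1/6 = -1/2 ≈ -0.50000)
A(z) = 3/2 (A(z) = 3 + (3*(-1/2) + 0) = 3 + (-3/2 + 0) = 3 - 3/2 = 3/2)
-A(H(4)) + 228 = -1*3/2 + 228 = -3/2 + 228 = 453/2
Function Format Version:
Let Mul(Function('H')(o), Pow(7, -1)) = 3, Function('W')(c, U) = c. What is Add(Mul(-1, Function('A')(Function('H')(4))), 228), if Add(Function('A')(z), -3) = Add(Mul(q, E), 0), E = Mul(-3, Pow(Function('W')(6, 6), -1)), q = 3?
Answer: Rational(453, 2) ≈ 226.50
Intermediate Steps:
Function('H')(o) = 21 (Function('H')(o) = Mul(7, 3) = 21)
E = Rational(-1, 2) (E = Mul(-3, Pow(6, -1)) = Mul(-3, Rational(1, 6)) = Rational(-1, 2) ≈ -0.50000)
Function('A')(z) = Rational(3, 2) (Function('A')(z) = Add(3, Add(Mul(3, Rational(-1, 2)), 0)) = Add(3, Add(Rational(-3, 2), 0)) = Add(3, Rational(-3, 2)) = Rational(3, 2))
Add(Mul(-1, Function('A')(Function('H')(4))), 228) = Add(Mul(-1, Rational(3, 2)), 228) = Add(Rational(-3, 2), 228) = Rational(453, 2)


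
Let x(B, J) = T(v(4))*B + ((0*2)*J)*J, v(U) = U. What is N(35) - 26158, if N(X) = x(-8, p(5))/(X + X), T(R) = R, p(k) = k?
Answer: -915546/35 ≈ -26158.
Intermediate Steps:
x(B, J) = 4*B (x(B, J) = 4*B + ((0*2)*J)*J = 4*B + (0*J)*J = 4*B + 0*J = 4*B + 0 = 4*B)
N(X) = -16/X (N(X) = (4*(-8))/(X + X) = -32*1/(2*X) = -16/X)
N(35) - 26158 = -16/35 - 26158 = -915546/35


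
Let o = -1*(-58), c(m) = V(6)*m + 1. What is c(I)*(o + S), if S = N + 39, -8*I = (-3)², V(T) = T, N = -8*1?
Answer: -2047/4 ≈ -511.75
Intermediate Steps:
N = -8
I = -9/8 (I = -⅛*(-3)² = -⅛*9 = -9/8 ≈ -1.1250)
S = 31 (S = -8 + 39 = 31)
c(m) = 1 + 6*m (c(m) = 6*m + 1 = 1 + 6*m)
o = 58
c(I)*(o + S) = (1 + 6*(-9/8))*(58 + 31) = (1 - 27/4)*89 = -23/4*89 = -2047/4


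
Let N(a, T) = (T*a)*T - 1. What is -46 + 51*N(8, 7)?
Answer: 19895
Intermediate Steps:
N(a, T) = -1 + a*T**2 (N(a, T) = a*T**2 - 1 = -1 + a*T**2)
-46 + 51*N(8, 7) = -46 + 51*(-1 + 8*7**2) = -46 + 51*(-1 + 8*49) = -46 + 51*(-1 + 392) = -46 + 51*391 = -46 + 19941 = 19895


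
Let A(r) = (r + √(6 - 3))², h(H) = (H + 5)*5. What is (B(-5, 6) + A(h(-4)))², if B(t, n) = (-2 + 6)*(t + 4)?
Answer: 876 + 480*√3 ≈ 1707.4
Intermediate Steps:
h(H) = 25 + 5*H (h(H) = (5 + H)*5 = 25 + 5*H)
B(t, n) = 16 + 4*t (B(t, n) = 4*(4 + t) = 16 + 4*t)
A(r) = (r + √3)²
(B(-5, 6) + A(h(-4)))² = ((16 + 4*(-5)) + ((25 + 5*(-4)) + √3)²)² = ((16 - 20) + ((25 - 20) + √3)²)² = (-4 + (5 + √3)²)²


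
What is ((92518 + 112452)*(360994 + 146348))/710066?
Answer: 51994944870/355033 ≈ 1.4645e+5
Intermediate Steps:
((92518 + 112452)*(360994 + 146348))/710066 = (204970*507342)*(1/710066) = 103989889740*(1/710066) = 51994944870/355033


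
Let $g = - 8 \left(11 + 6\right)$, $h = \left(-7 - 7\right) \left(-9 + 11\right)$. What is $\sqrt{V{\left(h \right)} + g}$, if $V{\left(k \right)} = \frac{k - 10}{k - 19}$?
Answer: $\frac{3 i \sqrt{33182}}{47} \approx 11.627 i$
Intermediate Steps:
$h = -28$ ($h = \left(-14\right) 2 = -28$)
$g = -136$ ($g = \left(-8\right) 17 = -136$)
$V{\left(k \right)} = \frac{-10 + k}{-19 + k}$
$\sqrt{V{\left(h \right)} + g} = \sqrt{\frac{-10 - 28}{-19 - 28} - 136} = \sqrt{\frac{1}{-47} \left(-38\right) - 136} = \sqrt{\left(- \frac{1}{47}\right) \left(-38\right) - 136} = \sqrt{\frac{38}{47} - 136} = \sqrt{- \frac{6354}{47}} = \frac{3 i \sqrt{33182}}{47}$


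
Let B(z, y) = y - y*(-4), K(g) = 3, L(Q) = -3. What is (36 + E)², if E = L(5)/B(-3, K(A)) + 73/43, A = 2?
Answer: 64995844/46225 ≈ 1406.1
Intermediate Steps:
B(z, y) = 5*y (B(z, y) = y - (-4)*y = y + 4*y = 5*y)
E = 322/215 (E = -3/(5*3) + 73/43 = -3/15 + 73*(1/43) = -3*1/15 + 73/43 = -⅕ + 73/43 = 322/215 ≈ 1.4977)
(36 + E)² = (36 + 322/215)² = (8062/215)² = 64995844/46225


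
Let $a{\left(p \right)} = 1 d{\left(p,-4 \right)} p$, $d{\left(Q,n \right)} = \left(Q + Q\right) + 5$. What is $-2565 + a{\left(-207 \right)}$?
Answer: $82098$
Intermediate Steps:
$d{\left(Q,n \right)} = 5 + 2 Q$ ($d{\left(Q,n \right)} = 2 Q + 5 = 5 + 2 Q$)
$a{\left(p \right)} = p \left(5 + 2 p\right)$ ($a{\left(p \right)} = 1 \left(5 + 2 p\right) p = \left(5 + 2 p\right) p = p \left(5 + 2 p\right)$)
$-2565 + a{\left(-207 \right)} = -2565 - 207 \left(5 + 2 \left(-207\right)\right) = -2565 - 207 \left(5 - 414\right) = -2565 - -84663 = -2565 + 84663 = 82098$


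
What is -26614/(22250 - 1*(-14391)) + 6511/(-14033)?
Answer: -612043813/514183153 ≈ -1.1903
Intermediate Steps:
-26614/(22250 - 1*(-14391)) + 6511/(-14033) = -26614/(22250 + 14391) + 6511*(-1/14033) = -26614/36641 - 6511/14033 = -612043813/514183153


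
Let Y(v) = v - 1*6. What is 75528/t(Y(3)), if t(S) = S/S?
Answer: 75528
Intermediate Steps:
Y(v) = -6 + v (Y(v) = v - 6 = -6 + v)
t(S) = 1
75528/t(Y(3)) = 75528/1 = 75528*1 = 75528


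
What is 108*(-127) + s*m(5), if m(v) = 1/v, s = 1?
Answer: -68579/5 ≈ -13716.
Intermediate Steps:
108*(-127) + s*m(5) = 108*(-127) + 1/5 = -13716 + 1*(⅕) = -13716 + ⅕ = -68579/5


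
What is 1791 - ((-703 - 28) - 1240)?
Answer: 3762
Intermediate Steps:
1791 - ((-703 - 28) - 1240) = 1791 - (-731 - 1240) = 1791 - 1*(-1971) = 1791 + 1971 = 3762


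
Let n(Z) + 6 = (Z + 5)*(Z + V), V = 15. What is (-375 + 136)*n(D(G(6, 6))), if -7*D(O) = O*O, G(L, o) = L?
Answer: 86757/49 ≈ 1770.6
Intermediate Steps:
D(O) = -O²/7 (D(O) = -O*O/7 = -O²/7)
n(Z) = -6 + (5 + Z)*(15 + Z) (n(Z) = -6 + (Z + 5)*(Z + 15) = -6 + (5 + Z)*(15 + Z))
(-375 + 136)*n(D(G(6, 6))) = (-375 + 136)*(69 + (-⅐*6²)² + 20*(-⅐*6²)) = -239*(69 + (-⅐*36)² + 20*(-⅐*36)) = -239*(69 + (-36/7)² + 20*(-36/7)) = -239*(69 + 1296/49 - 720/7) = -239*(-363/49) = 86757/49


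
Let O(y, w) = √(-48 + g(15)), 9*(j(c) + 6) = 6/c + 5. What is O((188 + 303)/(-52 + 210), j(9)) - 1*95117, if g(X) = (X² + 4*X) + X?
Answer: -95117 + 6*√7 ≈ -95101.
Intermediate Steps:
g(X) = X² + 5*X
j(c) = -49/9 + 2/(3*c) (j(c) = -6 + (6/c + 5)/9 = -6 + (5 + 6/c)/9 = -6 + (5/9 + 2/(3*c)) = -49/9 + 2/(3*c))
O(y, w) = 6*√7 (O(y, w) = √(-48 + 15*(5 + 15)) = √(-48 + 15*20) = √(-48 + 300) = √252 = 6*√7)
O((188 + 303)/(-52 + 210), j(9)) - 1*95117 = 6*√7 - 1*95117 = 6*√7 - 95117 = -95117 + 6*√7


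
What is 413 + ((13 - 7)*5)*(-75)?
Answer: -1837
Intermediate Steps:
413 + ((13 - 7)*5)*(-75) = 413 + (6*5)*(-75) = 413 + 30*(-75) = 413 - 2250 = -1837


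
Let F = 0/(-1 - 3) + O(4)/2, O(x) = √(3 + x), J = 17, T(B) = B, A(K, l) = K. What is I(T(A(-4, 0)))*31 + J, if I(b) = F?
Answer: 17 + 31*√7/2 ≈ 58.009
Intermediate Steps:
F = √7/2 (F = 0/(-1 - 3) + √(3 + 4)/2 = 0/(-4) + √7*(½) = 0*(-¼) + √7/2 = 0 + √7/2 = √7/2 ≈ 1.3229)
I(b) = √7/2
I(T(A(-4, 0)))*31 + J = (√7/2)*31 + 17 = 31*√7/2 + 17 = 17 + 31*√7/2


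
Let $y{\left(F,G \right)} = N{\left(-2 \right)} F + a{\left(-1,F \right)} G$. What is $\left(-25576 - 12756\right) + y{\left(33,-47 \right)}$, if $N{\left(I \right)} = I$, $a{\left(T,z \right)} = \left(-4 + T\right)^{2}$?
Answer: $-39573$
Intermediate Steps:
$y{\left(F,G \right)} = - 2 F + 25 G$ ($y{\left(F,G \right)} = - 2 F + \left(-4 - 1\right)^{2} G = - 2 F + \left(-5\right)^{2} G = - 2 F + 25 G$)
$\left(-25576 - 12756\right) + y{\left(33,-47 \right)} = \left(-25576 - 12756\right) + \left(\left(-2\right) 33 + 25 \left(-47\right)\right) = -38332 - 1241 = -39573$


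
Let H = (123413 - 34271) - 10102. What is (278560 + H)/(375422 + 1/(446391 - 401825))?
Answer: 5312267200/5577018951 ≈ 0.95253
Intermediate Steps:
H = 79040 (H = 89142 - 10102 = 79040)
(278560 + H)/(375422 + 1/(446391 - 401825)) = (278560 + 79040)/(375422 + 1/(446391 - 401825)) = 357600/(375422 + 1/44566) = 357600/(16731056853/44566) = 357600*(44566/16731056853) = 5312267200/5577018951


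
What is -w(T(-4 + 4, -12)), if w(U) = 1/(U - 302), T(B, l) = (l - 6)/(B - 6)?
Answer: 1/299 ≈ 0.0033445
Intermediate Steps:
T(B, l) = (-6 + l)/(-6 + B)
w(U) = 1/(-302 + U)
-w(T(-4 + 4, -12)) = -1/(-302 + (-6 - 12)/(-6 + (-4 + 4))) = -1/(-302 - 18/(-6 + 0)) = -1/(-302 - 18/(-6)) = -1/(-302 - 1/6*(-18)) = -1/(-302 + 3) = -1/(-299) = -1*(-1/299) = 1/299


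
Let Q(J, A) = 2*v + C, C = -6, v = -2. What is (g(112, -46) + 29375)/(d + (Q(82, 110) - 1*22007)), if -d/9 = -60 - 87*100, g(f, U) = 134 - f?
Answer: 9799/18941 ≈ 0.51734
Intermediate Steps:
Q(J, A) = -10 (Q(J, A) = 2*(-2) - 6 = -4 - 6 = -10)
d = 78840 (d = -9*(-60 - 87*100) = -9*(-60 - 8700) = -9*(-8760) = 78840)
(g(112, -46) + 29375)/(d + (Q(82, 110) - 1*22007)) = ((134 - 1*112) + 29375)/(78840 + (-10 - 1*22007)) = ((134 - 112) + 29375)/(78840 + (-10 - 22007)) = (22 + 29375)/(78840 - 22017) = 29397/56823 = 29397*(1/56823) = 9799/18941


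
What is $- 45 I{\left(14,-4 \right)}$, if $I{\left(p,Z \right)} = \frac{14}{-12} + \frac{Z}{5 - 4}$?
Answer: $\frac{465}{2} \approx 232.5$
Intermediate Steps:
$I{\left(p,Z \right)} = - \frac{7}{6} + Z$ ($I{\left(p,Z \right)} = 14 \left(- \frac{1}{12}\right) + \frac{Z}{5 - 4} = - \frac{7}{6} + \frac{Z}{1} = - \frac{7}{6} + Z 1 = - \frac{7}{6} + Z$)
$- 45 I{\left(14,-4 \right)} = - 45 \left(- \frac{7}{6} - 4\right) = \left(-45\right) \left(- \frac{31}{6}\right) = \frac{465}{2}$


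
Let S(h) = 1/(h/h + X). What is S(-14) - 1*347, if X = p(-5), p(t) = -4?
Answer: -1042/3 ≈ -347.33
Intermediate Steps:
X = -4
S(h) = -⅓ (S(h) = 1/(h/h - 4) = 1/(1 - 4) = 1/(-3) = -⅓)
S(-14) - 1*347 = -⅓ - 1*347 = -⅓ - 347 = -1042/3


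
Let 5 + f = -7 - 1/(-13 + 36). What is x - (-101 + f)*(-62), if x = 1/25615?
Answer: -4129137977/589145 ≈ -7008.7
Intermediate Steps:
f = -277/23 (f = -5 + (-7 - 1/(-13 + 36)) = -5 + (-7 - 1/23) = -5 - 162/23 = -277/23 ≈ -12.043)
x = 1/25615 ≈ 3.9040e-5
x - (-101 + f)*(-62) = 1/25615 - (-101 - 277/23)*(-62) = 1/25615 - (-2600)*(-62)/23 = 1/25615 - 1*161200/23 = 1/25615 - 161200/23 = -4129137977/589145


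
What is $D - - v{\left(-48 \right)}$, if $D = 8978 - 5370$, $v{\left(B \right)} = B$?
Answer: $3560$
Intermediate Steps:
$D = 3608$
$D - - v{\left(-48 \right)} = 3608 - \left(-1\right) \left(-48\right) = 3608 - 48 = 3560$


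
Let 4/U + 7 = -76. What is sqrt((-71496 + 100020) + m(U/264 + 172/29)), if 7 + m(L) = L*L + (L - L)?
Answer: sqrt(720575096392717)/158862 ≈ 168.97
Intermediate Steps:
U = -4/83 (U = 4/(-7 - 76) = 4/(-83) = 4*(-1/83) = -4/83 ≈ -0.048193)
m(L) = -7 + L**2 (m(L) = -7 + (L*L + (L - L)) = -7 + (L**2 + 0) = -7 + L**2)
sqrt((-71496 + 100020) + m(U/264 + 172/29)) = sqrt((-71496 + 100020) + (-7 + (-4/83/264 + 172/29)**2)) = sqrt(28524 + (-7 + (-4/83*1/264 + 172*(1/29))**2)) = sqrt(28524 + (-7 + (-1/5478 + 172/29)**2)) = sqrt(28524 + (-7 + (942187/158862)**2)) = sqrt(28524 + (-7 + 887716342969/25237135044)) = sqrt(28524 + 711056397661/25237135044) = sqrt(720575096392717/25237135044) = sqrt(720575096392717)/158862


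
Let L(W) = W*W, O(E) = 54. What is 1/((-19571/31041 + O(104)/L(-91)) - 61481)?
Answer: -257050521/15803883472838 ≈ -1.6265e-5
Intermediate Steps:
L(W) = W**2
1/((-19571/31041 + O(104)/L(-91)) - 61481) = 1/((-19571/31041 + 54/((-91)**2)) - 61481) = 1/((-19571*1/31041 + 54/8281) - 61481) = 1/((-19571/31041 + 54*(1/8281)) - 61481) = 1/((-19571/31041 + 54/8281) - 61481) = 1/(-160391237/257050521 - 61481) = 1/(-15803883472838/257050521) = -257050521/15803883472838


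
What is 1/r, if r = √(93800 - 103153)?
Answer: -I*√9353/9353 ≈ -0.01034*I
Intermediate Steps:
r = I*√9353 (r = √(-9353) = I*√9353 ≈ 96.711*I)
1/r = 1/(I*√9353) = -I*√9353/9353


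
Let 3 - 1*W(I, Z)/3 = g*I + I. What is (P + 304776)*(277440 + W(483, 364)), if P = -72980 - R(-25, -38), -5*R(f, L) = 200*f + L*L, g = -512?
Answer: 1176092224512/5 ≈ 2.3522e+11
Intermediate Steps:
W(I, Z) = 9 + 1533*I (W(I, Z) = 9 - 3*(-512*I + I) = 9 - (-1533)*I = 9 + 1533*I)
R(f, L) = -40*f - L²/5 (R(f, L) = -(200*f + L*L)/5 = -(200*f + L²)/5 = -(L² + 200*f)/5 = -40*f - L²/5)
P = -368456/5 (P = -72980 - (-40*(-25) - ⅕*(-38)²) = -72980 - (1000 - ⅕*1444) = -72980 - (1000 - 1444/5) = -72980 - 1*3556/5 = -72980 - 3556/5 = -368456/5 ≈ -73691.)
(P + 304776)*(277440 + W(483, 364)) = (-368456/5 + 304776)*(277440 + (9 + 1533*483)) = 1155424*(277440 + (9 + 740439))/5 = 1155424*(277440 + 740448)/5 = (1155424/5)*1017888 = 1176092224512/5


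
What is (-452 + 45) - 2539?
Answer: -2946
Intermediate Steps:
(-452 + 45) - 2539 = -407 - 2539 = -2946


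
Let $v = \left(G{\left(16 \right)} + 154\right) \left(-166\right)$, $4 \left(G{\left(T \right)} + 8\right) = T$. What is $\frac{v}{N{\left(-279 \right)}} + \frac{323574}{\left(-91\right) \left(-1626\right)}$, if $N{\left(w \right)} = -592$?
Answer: $\frac{595927}{13468} \approx 44.248$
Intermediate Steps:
$G{\left(T \right)} = -8 + \frac{T}{4}$
$v = -24900$ ($v = \left(\left(-8 + \frac{1}{4} \cdot 16\right) + 154\right) \left(-166\right) = \left(\left(-8 + 4\right) + 154\right) \left(-166\right) = \left(-4 + 154\right) \left(-166\right) = 150 \left(-166\right) = -24900$)
$\frac{v}{N{\left(-279 \right)}} + \frac{323574}{\left(-91\right) \left(-1626\right)} = - \frac{24900}{-592} + \frac{323574}{\left(-91\right) \left(-1626\right)} = \left(-24900\right) \left(- \frac{1}{592}\right) + \frac{323574}{147966} = \frac{6225}{148} + 323574 \cdot \frac{1}{147966} = \frac{6225}{148} + \frac{199}{91} = \frac{595927}{13468}$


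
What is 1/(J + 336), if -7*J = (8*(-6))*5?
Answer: 7/2592 ≈ 0.0027006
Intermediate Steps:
J = 240/7 (J = -8*(-6)*5/7 = -(-48)*5/7 = -⅐*(-240) = 240/7 ≈ 34.286)
1/(J + 336) = 1/(240/7 + 336) = 1/(2592/7) = 7/2592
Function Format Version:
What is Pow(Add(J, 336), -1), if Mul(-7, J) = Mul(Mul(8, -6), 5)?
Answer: Rational(7, 2592) ≈ 0.0027006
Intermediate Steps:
J = Rational(240, 7) (J = Mul(Rational(-1, 7), Mul(Mul(8, -6), 5)) = Mul(Rational(-1, 7), Mul(-48, 5)) = Mul(Rational(-1, 7), -240) = Rational(240, 7) ≈ 34.286)
Pow(Add(J, 336), -1) = Pow(Add(Rational(240, 7), 336), -1) = Pow(Rational(2592, 7), -1) = Rational(7, 2592)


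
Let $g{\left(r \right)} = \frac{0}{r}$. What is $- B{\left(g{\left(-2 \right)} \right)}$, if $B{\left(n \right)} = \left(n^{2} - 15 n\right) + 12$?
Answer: $-12$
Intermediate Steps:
$g{\left(r \right)} = 0$
$B{\left(n \right)} = 12 + n^{2} - 15 n$
$- B{\left(g{\left(-2 \right)} \right)} = - (12 + 0^{2} - 0) = - (12 + 0 + 0) = \left(-1\right) 12 = -12$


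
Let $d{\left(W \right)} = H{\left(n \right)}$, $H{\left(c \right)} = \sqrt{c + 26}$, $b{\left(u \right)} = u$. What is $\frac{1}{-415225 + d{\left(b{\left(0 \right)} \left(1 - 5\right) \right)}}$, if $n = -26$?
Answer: $- \frac{1}{415225} \approx -2.4083 \cdot 10^{-6}$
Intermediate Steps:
$H{\left(c \right)} = \sqrt{26 + c}$
$d{\left(W \right)} = 0$ ($d{\left(W \right)} = \sqrt{26 - 26} = \sqrt{0} = 0$)
$\frac{1}{-415225 + d{\left(b{\left(0 \right)} \left(1 - 5\right) \right)}} = \frac{1}{-415225 + 0} = \frac{1}{-415225} = - \frac{1}{415225}$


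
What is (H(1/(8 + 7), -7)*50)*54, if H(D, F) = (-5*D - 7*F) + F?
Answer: 112500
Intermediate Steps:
H(D, F) = -6*F - 5*D (H(D, F) = (-7*F - 5*D) + F = -6*F - 5*D)
(H(1/(8 + 7), -7)*50)*54 = ((-6*(-7) - 5/(8 + 7))*50)*54 = ((42 - 5/15)*50)*54 = ((42 - 5*1/15)*50)*54 = ((42 - 1/3)*50)*54 = ((125/3)*50)*54 = (6250/3)*54 = 112500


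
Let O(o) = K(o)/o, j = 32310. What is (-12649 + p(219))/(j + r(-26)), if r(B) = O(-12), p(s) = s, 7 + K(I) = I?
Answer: -13560/35249 ≈ -0.38469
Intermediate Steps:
K(I) = -7 + I
O(o) = (-7 + o)/o
r(B) = 19/12 (r(B) = (-7 - 12)/(-12) = -1/12*(-19) = 19/12)
(-12649 + p(219))/(j + r(-26)) = (-12649 + 219)/(32310 + 19/12) = -12430/387739/12 = -12430*12/387739 = -13560/35249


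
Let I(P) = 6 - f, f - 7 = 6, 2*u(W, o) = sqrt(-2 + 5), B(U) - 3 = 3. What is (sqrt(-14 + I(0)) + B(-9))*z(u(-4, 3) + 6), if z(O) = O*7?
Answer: 7*(6 + I*sqrt(21))*(12 + sqrt(3))/2 ≈ 288.37 + 220.25*I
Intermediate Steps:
B(U) = 6 (B(U) = 3 + 3 = 6)
u(W, o) = sqrt(3)/2 (u(W, o) = sqrt(-2 + 5)/2 = sqrt(3)/2)
f = 13 (f = 7 + 6 = 13)
I(P) = -7 (I(P) = 6 - 1*13 = 6 - 13 = -7)
z(O) = 7*O
(sqrt(-14 + I(0)) + B(-9))*z(u(-4, 3) + 6) = (sqrt(-14 - 7) + 6)*(7*(sqrt(3)/2 + 6)) = (sqrt(-21) + 6)*(7*(6 + sqrt(3)/2)) = (I*sqrt(21) + 6)*(42 + 7*sqrt(3)/2) = (6 + I*sqrt(21))*(42 + 7*sqrt(3)/2)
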